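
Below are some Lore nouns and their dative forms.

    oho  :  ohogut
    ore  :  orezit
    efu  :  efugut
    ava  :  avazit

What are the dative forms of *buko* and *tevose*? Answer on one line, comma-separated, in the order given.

The suffix is conditioned by the last vowel: -gut when the last vowel of the stem is a rounded vowel (*oho*, *efu*); -zit when the last vowel of the stem is an unrounded vowel (*ore*, *ava*).
*buko* — last vowel /o/ (a rounded vowel) → -gut → *bukogut*.
*tevose* — last vowel /e/ (an unrounded vowel) → -zit → *tevosezit*.

bukogut, tevosezit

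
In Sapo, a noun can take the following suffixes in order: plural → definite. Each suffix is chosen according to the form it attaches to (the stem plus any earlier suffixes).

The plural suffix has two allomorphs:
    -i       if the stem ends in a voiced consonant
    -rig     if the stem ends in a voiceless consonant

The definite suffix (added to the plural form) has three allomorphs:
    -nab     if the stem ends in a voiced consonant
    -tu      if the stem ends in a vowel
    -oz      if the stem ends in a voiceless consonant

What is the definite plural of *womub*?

*womub* — final consonant /b/ (voiced) → -i → *womubi*.
The final sound of the plural form *womubi* is /i/, which is a vowel, so the definite suffix is -tu, giving *womubitu*.

womubitu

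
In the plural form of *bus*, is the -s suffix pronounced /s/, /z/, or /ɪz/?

The stem *bus* ends in a sibilant (/s, z, ʃ, ʒ, tʃ, dʒ/).
The plural suffix surfaces as /ɪz/ after sibilants, /s/ after other voiceless consonants, and /z/ after other voiced sounds.
So the plural -s on *bus* is pronounced /ɪz/.

/ɪz/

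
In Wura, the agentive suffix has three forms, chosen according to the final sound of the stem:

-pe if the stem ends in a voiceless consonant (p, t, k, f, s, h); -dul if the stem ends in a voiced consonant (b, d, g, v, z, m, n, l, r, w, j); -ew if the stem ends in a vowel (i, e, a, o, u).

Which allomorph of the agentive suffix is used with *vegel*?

*vegel*: final sound = /l/, a voiced consonant → -dul.

-dul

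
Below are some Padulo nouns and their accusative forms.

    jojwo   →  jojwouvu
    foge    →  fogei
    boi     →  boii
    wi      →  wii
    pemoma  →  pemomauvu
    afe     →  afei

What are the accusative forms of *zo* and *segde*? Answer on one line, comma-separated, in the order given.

The pattern is front/back vowel harmony: -i when the last vowel of the stem is a front vowel (*foge*, *boi*, *wi*, *afe*); -uvu when the last vowel of the stem is a back vowel (*jojwo*, *pemoma*).
The last vowel of *zo* is /o/, which is a back vowel, so the suffix is -uvu, giving *zouvu*.
Since the last vowel of *segde* is /e/ (a front vowel), it takes -i, giving *segdei*.

zouvu, segdei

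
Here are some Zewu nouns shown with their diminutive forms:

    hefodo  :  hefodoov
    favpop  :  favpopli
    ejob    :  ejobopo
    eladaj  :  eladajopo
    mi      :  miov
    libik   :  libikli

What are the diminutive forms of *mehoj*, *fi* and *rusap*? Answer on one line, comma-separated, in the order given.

mehojopo, fiov, rusapli

The pattern is voicing of the final sound: -li when the stem ends in a voiceless consonant (*favpop*, *libik*); -opo when the stem ends in a voiced consonant (*ejob*, *eladaj*); -ov when the stem ends in a vowel (*hefodo*, *mi*).
Since the final sound of *mehoj* is /j/ (a voiced consonant), it takes -opo, giving *mehojopo*.
Since the final sound of *fi* is /i/ (a vowel), it takes -ov, giving *fiov*.
*rusap* — final sound /p/ (a voiceless consonant) → -li → *rusapli*.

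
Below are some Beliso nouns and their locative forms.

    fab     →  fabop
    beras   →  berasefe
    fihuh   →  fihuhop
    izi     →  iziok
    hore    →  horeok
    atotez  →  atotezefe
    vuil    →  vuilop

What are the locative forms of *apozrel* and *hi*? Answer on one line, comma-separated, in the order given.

apozrelop, hiok

The pattern is sibilance of the final sound: -efe when the stem ends in a sibilant (*beras*, *atotez*); -op when the stem ends in a non-sibilant consonant (*fab*, *fihuh*, *vuil*); -ok when the stem ends in a vowel (*izi*, *hore*).
*apozrel* — final sound /l/ (a non-sibilant consonant) → -op → *apozrelop*.
The final sound of *hi* is /i/, which is a vowel, so the suffix is -ok, giving *hiok*.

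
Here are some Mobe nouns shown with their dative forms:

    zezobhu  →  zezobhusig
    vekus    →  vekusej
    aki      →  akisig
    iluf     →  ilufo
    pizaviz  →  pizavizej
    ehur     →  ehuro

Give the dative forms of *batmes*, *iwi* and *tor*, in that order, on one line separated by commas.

The alternation tracks the final sound of the stem — -ej when the stem ends in a sibilant (*vekus*, *pizaviz*); -o when the stem ends in a non-sibilant consonant (*iluf*, *ehur*); -sig when the stem ends in a vowel (*zezobhu*, *aki*).
Since the final sound of *batmes* is /s/ (a sibilant), it takes -ej, giving *batmesej*.
Since the final sound of *iwi* is /i/ (a vowel), it takes -sig, giving *iwisig*.
*tor*: final sound = /r/, a non-sibilant consonant → -o → *toro*.

batmesej, iwisig, toro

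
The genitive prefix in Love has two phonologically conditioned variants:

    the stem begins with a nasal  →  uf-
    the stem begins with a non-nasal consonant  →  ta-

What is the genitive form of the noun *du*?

tadu

Since the first consonant of *du* is /d/ (non-nasal), it takes ta-, giving *tadu*.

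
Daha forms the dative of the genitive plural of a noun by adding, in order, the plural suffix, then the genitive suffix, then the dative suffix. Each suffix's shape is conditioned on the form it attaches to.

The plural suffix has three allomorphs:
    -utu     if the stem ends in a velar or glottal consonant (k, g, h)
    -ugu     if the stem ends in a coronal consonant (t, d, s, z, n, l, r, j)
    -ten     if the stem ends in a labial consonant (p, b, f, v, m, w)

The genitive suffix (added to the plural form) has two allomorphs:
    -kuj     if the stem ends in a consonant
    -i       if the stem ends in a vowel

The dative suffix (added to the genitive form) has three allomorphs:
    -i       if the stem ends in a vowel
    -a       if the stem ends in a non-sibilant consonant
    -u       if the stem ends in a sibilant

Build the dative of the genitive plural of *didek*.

The final consonant of *didek* is /k/, which is velar/glottal, so the plural suffix is -utu, giving *didekutu*.
The plural form *didekutu*: final sound = /u/, a vowel → -i → *didekutui*.
The genitive form *didekutui*: final sound = /i/, a vowel → -i → *didekutuii*.

didekutuii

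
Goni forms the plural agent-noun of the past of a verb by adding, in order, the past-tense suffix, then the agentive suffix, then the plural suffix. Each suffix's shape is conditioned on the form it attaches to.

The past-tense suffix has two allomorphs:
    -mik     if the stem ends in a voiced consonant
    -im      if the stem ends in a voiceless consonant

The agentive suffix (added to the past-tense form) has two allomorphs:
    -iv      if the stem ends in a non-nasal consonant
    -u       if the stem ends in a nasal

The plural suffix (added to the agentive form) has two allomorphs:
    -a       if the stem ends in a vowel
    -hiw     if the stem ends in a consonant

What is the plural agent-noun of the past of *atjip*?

atjipimua

Since the final consonant of *atjip* is /p/ (voiceless), it takes -im, giving *atjipim*.
The past-tense form *atjipim* — final consonant /m/ (a nasal) → -u → *atjipimu*.
The agentive form *atjipimu*: final sound = /u/, a vowel → -a → *atjipimua*.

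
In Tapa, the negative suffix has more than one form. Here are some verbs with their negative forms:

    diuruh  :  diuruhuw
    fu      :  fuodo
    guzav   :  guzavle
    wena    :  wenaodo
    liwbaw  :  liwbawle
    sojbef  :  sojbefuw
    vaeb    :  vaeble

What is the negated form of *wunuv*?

The suffix is conditioned by the final sound: -uw when the stem ends in a voiceless consonant (*diuruh*, *sojbef*); -le when the stem ends in a voiced consonant (*guzav*, *liwbaw*, *vaeb*); -odo when the stem ends in a vowel (*fu*, *wena*).
*wunuv* — final sound /v/ (a voiced consonant) → -le → *wunuvle*.

wunuvle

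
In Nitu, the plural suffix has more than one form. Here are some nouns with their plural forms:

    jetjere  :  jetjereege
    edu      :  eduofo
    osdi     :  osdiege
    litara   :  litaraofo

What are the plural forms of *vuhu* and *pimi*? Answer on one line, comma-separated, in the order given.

The pattern is front/back vowel harmony: -ege when the last vowel of the stem is a front vowel (*jetjere*, *osdi*); -ofo when the last vowel of the stem is a back vowel (*edu*, *litara*).
*vuhu* — last vowel /u/ (a back vowel) → -ofo → *vuhuofo*.
Since the last vowel of *pimi* is /i/ (a front vowel), it takes -ege, giving *pimiege*.

vuhuofo, pimiege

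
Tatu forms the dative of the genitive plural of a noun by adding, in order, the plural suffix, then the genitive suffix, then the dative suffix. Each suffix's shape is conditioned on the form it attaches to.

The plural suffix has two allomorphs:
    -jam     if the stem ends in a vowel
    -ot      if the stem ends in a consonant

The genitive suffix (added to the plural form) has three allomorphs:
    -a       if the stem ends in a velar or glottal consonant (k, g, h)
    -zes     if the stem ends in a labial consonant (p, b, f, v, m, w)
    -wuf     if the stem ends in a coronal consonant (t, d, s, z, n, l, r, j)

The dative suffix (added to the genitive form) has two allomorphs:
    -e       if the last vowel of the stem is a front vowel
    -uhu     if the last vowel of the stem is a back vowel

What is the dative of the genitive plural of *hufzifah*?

Since the final sound of *hufzifah* is /h/ (a consonant), it takes -ot, giving *hufzifahot*.
Since the final consonant of the plural form *hufzifahot* is /t/ (coronal), it takes -wuf, giving *hufzifahotwuf*.
Since the last vowel of the genitive form *hufzifahotwuf* is /u/ (a back vowel), it takes -uhu, giving *hufzifahotwufuhu*.

hufzifahotwufuhu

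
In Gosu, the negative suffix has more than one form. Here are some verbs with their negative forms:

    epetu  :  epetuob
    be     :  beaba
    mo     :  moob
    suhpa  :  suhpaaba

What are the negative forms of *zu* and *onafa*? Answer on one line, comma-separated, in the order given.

zuob, onafaaba

The suffix is conditioned by the last vowel: -ob when the last vowel of the stem is a rounded vowel (*epetu*, *mo*); -aba when the last vowel of the stem is an unrounded vowel (*be*, *suhpa*).
*zu*: last vowel = /u/, a rounded vowel → -ob → *zuob*.
The last vowel of *onafa* is /a/, which is an unrounded vowel, so the suffix is -aba, giving *onafaaba*.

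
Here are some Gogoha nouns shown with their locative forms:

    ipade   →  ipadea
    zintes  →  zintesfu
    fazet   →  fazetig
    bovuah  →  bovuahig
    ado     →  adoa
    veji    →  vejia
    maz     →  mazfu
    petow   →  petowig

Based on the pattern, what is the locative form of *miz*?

mizfu

The suffix is conditioned by the final sound: -fu when the stem ends in a sibilant (*zintes*, *maz*); -ig when the stem ends in a non-sibilant consonant (*fazet*, *bovuah*, *petow*); -a when the stem ends in a vowel (*ipade*, *ado*, *veji*).
*miz* — final sound /z/ (a sibilant) → -fu → *mizfu*.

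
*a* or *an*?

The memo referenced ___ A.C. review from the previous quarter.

an

The indefinite article is chosen by the initial *sound* of the following word, not its spelling.
The initialism *A.C.* is read letter by letter; the first letter, A, is pronounced /eɪ/, which begins with a vowel sound.
So the article is *an*: The memo referenced an A.C. review from the previous quarter.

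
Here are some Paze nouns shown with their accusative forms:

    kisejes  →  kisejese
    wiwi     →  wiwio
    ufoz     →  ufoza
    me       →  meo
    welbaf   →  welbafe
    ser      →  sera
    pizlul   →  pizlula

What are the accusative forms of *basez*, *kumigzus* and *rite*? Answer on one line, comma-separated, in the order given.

Looking at the final sound of each stem: -e when the stem ends in a voiceless consonant (*kisejes*, *welbaf*); -a when the stem ends in a voiced consonant (*ufoz*, *ser*, *pizlul*); -o when the stem ends in a vowel (*wiwi*, *me*).
*basez*: final sound = /z/, a voiced consonant → -a → *baseza*.
*kumigzus*: final sound = /s/, a voiceless consonant → -e → *kumigzuse*.
*rite*: final sound = /e/, a vowel → -o → *riteo*.

baseza, kumigzuse, riteo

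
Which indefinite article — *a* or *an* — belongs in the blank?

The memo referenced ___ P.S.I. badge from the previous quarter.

The indefinite article is chosen by the initial *sound* of the following word, not its spelling.
The initialism *P.S.I.* is read letter by letter; the first letter, P, is pronounced /piː/, which begins with a consonant sound.
So the article is *a*: The memo referenced a P.S.I. badge from the previous quarter.

a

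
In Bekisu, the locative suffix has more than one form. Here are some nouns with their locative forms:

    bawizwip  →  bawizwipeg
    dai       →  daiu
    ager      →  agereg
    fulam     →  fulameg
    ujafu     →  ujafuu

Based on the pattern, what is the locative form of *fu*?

Looking at the final sound of each stem: -eg when the stem ends in a consonant (*bawizwip*, *ager*, *fulam*); -u when the stem ends in a vowel (*dai*, *ujafu*).
Since the final sound of *fu* is /u/ (a vowel), it takes -u, giving *fuu*.

fuu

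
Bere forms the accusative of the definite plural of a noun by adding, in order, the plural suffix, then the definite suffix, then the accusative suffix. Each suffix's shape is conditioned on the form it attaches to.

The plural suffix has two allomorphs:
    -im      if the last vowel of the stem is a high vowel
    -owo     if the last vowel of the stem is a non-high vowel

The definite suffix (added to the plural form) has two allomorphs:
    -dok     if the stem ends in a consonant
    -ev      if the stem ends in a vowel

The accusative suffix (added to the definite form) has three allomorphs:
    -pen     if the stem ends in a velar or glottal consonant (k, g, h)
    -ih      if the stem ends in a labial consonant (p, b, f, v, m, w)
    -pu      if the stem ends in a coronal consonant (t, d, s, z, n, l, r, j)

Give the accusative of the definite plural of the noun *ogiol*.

Since the last vowel of *ogiol* is /o/ (a non-high vowel), it takes -owo, giving *ogiolowo*.
Since the final sound of the plural form *ogiolowo* is /o/ (a vowel), it takes -ev, giving *ogiolowoev*.
Since the final consonant of the definite form *ogiolowoev* is /v/ (labial), it takes -ih, giving *ogiolowoevih*.

ogiolowoevih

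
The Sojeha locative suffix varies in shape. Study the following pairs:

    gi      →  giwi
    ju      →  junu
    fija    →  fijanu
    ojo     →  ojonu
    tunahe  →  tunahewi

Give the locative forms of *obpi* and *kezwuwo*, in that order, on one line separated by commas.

The alternation tracks the last vowel of the stem — -wi when the last vowel of the stem is a front vowel (*gi*, *tunahe*); -nu when the last vowel of the stem is a back vowel (*ju*, *fija*, *ojo*).
The last vowel of *obpi* is /i/, which is a front vowel, so the suffix is -wi, giving *obpiwi*.
Since the last vowel of *kezwuwo* is /o/ (a back vowel), it takes -nu, giving *kezwuwonu*.

obpiwi, kezwuwonu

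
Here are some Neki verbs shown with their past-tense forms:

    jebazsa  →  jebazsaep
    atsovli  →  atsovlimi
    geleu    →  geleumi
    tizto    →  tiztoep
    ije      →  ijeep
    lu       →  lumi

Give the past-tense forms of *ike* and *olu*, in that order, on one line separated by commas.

ikeep, olumi

The alternation tracks the last vowel of the stem — -mi when the last vowel of the stem is a high vowel (*atsovli*, *geleu*, *lu*); -ep when the last vowel of the stem is a non-high vowel (*jebazsa*, *tizto*, *ije*).
*ike*: last vowel = /e/, a non-high vowel → -ep → *ikeep*.
*olu*: last vowel = /u/, a high vowel → -mi → *olumi*.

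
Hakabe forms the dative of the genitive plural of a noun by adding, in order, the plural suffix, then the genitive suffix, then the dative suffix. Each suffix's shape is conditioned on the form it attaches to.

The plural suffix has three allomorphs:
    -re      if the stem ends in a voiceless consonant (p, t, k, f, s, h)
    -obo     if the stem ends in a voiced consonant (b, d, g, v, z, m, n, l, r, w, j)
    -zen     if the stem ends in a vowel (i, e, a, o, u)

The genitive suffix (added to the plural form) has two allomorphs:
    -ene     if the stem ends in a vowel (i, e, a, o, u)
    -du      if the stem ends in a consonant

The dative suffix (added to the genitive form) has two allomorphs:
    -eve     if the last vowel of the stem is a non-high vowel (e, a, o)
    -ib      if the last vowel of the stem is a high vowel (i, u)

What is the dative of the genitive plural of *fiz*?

Since the final sound of *fiz* is /z/ (a voiced consonant), it takes -obo, giving *fizobo*.
Since the final sound of the plural form *fizobo* is /o/ (a vowel), it takes -ene, giving *fizoboene*.
The genitive form *fizoboene* — last vowel /e/ (a non-high vowel) → -eve → *fizoboeneeve*.

fizoboeneeve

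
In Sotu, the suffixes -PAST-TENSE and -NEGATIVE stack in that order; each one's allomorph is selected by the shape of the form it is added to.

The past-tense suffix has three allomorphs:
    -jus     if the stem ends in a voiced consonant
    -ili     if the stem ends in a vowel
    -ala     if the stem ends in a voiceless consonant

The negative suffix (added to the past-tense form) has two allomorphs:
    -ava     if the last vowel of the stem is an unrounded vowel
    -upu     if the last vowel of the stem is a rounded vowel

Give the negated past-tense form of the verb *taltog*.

taltogjusupu

*taltog*: final sound = /g/, a voiced consonant → -jus → *taltogjus*.
The past-tense form *taltogjus* — last vowel /u/ (a rounded vowel) → -upu → *taltogjusupu*.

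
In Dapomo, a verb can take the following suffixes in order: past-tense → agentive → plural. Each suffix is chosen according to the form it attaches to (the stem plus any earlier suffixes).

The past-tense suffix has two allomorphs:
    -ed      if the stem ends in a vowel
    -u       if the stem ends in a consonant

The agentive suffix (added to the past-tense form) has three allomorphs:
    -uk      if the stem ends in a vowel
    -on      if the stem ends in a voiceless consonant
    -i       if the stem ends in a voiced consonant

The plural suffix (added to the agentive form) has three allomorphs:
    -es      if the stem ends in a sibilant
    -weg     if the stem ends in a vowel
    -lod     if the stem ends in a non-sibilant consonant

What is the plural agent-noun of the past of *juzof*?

*juzof* — final sound /f/ (a consonant) → -u → *juzofu*.
The past-tense form *juzofu* — final sound /u/ (a vowel) → -uk → *juzofuuk*.
The agentive form *juzofuuk* — final sound /k/ (a non-sibilant consonant) → -lod → *juzofuuklod*.

juzofuuklod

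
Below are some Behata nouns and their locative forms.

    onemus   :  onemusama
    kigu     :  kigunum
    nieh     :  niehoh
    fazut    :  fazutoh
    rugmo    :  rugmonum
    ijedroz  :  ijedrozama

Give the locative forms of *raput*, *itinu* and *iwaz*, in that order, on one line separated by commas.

raputoh, itinunum, iwazama

The alternation tracks the final sound of the stem — -ama when the stem ends in a sibilant (*onemus*, *ijedroz*); -oh when the stem ends in a non-sibilant consonant (*nieh*, *fazut*); -num when the stem ends in a vowel (*kigu*, *rugmo*).
The final sound of *raput* is /t/, which is a non-sibilant consonant, so the suffix is -oh, giving *raputoh*.
*itinu* — final sound /u/ (a vowel) → -num → *itinunum*.
Since the final sound of *iwaz* is /z/ (a sibilant), it takes -ama, giving *iwazama*.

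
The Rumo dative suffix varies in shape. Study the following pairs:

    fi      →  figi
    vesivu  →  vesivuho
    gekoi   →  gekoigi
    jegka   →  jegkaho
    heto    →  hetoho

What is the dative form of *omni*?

omnigi

Looking at the last vowel of each stem: -gi when the last vowel of the stem is a front vowel (*fi*, *gekoi*); -ho when the last vowel of the stem is a back vowel (*vesivu*, *jegka*, *heto*).
Since the last vowel of *omni* is /i/ (a front vowel), it takes -gi, giving *omnigi*.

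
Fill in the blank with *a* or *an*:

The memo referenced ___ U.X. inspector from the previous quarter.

The indefinite article is chosen by the initial *sound* of the following word, not its spelling.
The initialism *U.X.* is read letter by letter; the first letter, U, is pronounced /juː/, which begins with a consonant sound.
So the article is *a*: The memo referenced a U.X. inspector from the previous quarter.

a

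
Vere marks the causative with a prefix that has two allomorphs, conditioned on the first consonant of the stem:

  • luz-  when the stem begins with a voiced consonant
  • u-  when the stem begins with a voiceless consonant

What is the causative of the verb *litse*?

The first consonant of *litse* is /l/, which is voiced, so the prefix is luz-, giving *luzlitse*.

luzlitse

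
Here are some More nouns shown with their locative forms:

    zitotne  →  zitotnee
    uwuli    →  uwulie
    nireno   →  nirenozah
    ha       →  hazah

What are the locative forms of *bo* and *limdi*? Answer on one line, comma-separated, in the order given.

bozah, limdie

The alternation tracks the last vowel of the stem — -e when the last vowel of the stem is a front vowel (*zitotne*, *uwuli*); -zah when the last vowel of the stem is a back vowel (*nireno*, *ha*).
*bo* — last vowel /o/ (a back vowel) → -zah → *bozah*.
*limdi* — last vowel /i/ (a front vowel) → -e → *limdie*.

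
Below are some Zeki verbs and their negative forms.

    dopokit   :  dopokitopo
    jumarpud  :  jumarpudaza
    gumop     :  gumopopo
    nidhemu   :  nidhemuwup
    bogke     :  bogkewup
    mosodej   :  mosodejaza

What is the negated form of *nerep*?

nerepopo

Looking at the final sound of each stem: -opo when the stem ends in a voiceless consonant (*dopokit*, *gumop*); -aza when the stem ends in a voiced consonant (*jumarpud*, *mosodej*); -wup when the stem ends in a vowel (*nidhemu*, *bogke*).
*nerep*: final sound = /p/, a voiceless consonant → -opo → *nerepopo*.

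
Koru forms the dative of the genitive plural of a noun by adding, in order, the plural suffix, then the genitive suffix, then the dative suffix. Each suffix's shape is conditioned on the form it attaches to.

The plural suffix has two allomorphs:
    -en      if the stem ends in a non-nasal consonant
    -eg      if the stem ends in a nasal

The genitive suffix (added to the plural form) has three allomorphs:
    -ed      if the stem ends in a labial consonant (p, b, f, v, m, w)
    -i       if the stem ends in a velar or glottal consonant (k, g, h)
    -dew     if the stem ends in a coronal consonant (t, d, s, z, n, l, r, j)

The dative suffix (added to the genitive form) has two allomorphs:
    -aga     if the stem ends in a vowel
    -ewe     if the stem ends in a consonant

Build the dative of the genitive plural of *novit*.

The final consonant of *novit* is /t/, which is non-nasal, so the plural suffix is -en, giving *noviten*.
The plural form *noviten* — final consonant /n/ (coronal) → -dew → *novitendew*.
Since the final sound of the genitive form *novitendew* is /w/ (a consonant), it takes -ewe, giving *novitendewewe*.

novitendewewe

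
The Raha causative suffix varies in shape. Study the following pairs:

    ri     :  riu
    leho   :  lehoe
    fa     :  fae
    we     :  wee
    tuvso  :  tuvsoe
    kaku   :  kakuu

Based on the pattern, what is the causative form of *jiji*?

The alternation tracks the last vowel of the stem — -u when the last vowel of the stem is a high vowel (*ri*, *kaku*); -e when the last vowel of the stem is a non-high vowel (*leho*, *fa*, *we*, *tuvso*).
Since the last vowel of *jiji* is /i/ (a high vowel), it takes -u, giving *jijiu*.

jijiu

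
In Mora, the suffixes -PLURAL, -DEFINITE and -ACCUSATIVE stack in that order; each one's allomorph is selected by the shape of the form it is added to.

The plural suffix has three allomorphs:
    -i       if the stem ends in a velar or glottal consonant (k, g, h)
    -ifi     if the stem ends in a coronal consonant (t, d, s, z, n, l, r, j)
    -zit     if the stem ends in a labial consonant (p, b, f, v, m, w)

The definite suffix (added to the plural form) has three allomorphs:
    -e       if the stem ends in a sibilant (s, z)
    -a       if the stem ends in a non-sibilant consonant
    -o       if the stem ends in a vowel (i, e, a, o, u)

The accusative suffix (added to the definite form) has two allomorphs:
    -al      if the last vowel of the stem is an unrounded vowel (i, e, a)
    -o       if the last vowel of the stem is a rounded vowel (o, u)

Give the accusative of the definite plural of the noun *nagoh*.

*nagoh* — final consonant /h/ (velar/glottal) → -i → *nagohi*.
The final sound of the plural form *nagohi* is /i/, which is a vowel, so the definite suffix is -o, giving *nagohio*.
Since the last vowel of the definite form *nagohio* is /o/ (a rounded vowel), it takes -o, giving *nagohioo*.

nagohioo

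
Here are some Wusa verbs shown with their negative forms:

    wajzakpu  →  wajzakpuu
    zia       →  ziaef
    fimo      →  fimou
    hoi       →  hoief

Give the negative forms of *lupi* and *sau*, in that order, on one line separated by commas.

The suffix is conditioned by the last vowel: -u when the last vowel of the stem is a rounded vowel (*wajzakpu*, *fimo*); -ef when the last vowel of the stem is an unrounded vowel (*zia*, *hoi*).
The last vowel of *lupi* is /i/, which is an unrounded vowel, so the suffix is -ef, giving *lupief*.
*sau*: last vowel = /u/, a rounded vowel → -u → *sauu*.

lupief, sauu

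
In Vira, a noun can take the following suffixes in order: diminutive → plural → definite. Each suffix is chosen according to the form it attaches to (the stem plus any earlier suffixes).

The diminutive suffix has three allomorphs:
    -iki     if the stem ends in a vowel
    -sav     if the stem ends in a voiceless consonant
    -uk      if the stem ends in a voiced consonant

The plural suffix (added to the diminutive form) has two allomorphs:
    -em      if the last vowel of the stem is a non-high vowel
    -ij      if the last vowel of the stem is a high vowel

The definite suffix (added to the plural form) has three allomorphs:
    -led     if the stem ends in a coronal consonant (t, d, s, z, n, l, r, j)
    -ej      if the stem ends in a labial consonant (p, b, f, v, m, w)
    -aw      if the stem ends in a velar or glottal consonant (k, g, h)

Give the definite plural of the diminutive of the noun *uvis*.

*uvis* — final sound /s/ (a voiceless consonant) → -sav → *uvissav*.
The diminutive form *uvissav* — last vowel /a/ (a non-high vowel) → -em → *uvissavem*.
The final consonant of the plural form *uvissavem* is /m/, which is labial, so the definite suffix is -ej, giving *uvissavemej*.

uvissavemej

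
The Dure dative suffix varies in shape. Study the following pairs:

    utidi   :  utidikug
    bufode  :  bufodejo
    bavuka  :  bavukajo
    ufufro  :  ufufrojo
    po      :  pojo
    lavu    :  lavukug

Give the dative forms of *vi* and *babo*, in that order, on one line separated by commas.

vikug, babojo

Looking at the last vowel of each stem: -kug when the last vowel of the stem is a high vowel (*utidi*, *lavu*); -jo when the last vowel of the stem is a non-high vowel (*bufode*, *bavuka*, *ufufro*, *po*).
*vi*: last vowel = /i/, a high vowel → -kug → *vikug*.
The last vowel of *babo* is /o/, which is a non-high vowel, so the suffix is -jo, giving *babojo*.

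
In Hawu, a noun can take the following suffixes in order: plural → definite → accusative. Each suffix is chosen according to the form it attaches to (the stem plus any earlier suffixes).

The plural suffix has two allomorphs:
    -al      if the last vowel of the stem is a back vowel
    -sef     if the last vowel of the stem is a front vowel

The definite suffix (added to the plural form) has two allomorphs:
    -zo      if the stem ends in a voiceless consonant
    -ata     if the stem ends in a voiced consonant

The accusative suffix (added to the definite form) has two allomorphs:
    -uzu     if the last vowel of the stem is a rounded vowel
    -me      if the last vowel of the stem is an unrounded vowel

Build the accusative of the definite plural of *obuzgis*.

The last vowel of *obuzgis* is /i/, which is a front vowel, so the plural suffix is -sef, giving *obuzgissef*.
Since the final consonant of the plural form *obuzgissef* is /f/ (voiceless), it takes -zo, giving *obuzgissefzo*.
The definite form *obuzgissefzo*: last vowel = /o/, a rounded vowel → -uzu → *obuzgissefzouzu*.

obuzgissefzouzu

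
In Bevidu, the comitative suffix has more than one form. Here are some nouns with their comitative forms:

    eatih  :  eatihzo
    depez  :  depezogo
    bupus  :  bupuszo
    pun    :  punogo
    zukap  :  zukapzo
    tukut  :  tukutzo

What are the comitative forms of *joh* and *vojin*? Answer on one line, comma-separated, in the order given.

The suffix is conditioned by the final consonant: -zo when the stem ends in a voiceless consonant (*eatih*, *bupus*, *zukap*, *tukut*); -ogo when the stem ends in a voiced consonant (*depez*, *pun*).
The final consonant of *joh* is /h/, which is voiceless, so the suffix is -zo, giving *johzo*.
The final consonant of *vojin* is /n/, which is voiced, so the suffix is -ogo, giving *vojinogo*.

johzo, vojinogo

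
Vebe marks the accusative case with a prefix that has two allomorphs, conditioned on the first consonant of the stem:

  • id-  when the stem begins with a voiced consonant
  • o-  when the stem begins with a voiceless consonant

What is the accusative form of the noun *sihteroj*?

osihteroj

Since the first consonant of *sihteroj* is /s/ (voiceless), it takes o-, giving *osihteroj*.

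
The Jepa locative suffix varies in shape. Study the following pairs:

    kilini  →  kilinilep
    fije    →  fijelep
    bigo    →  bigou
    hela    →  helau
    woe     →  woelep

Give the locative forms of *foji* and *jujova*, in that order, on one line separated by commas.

fojilep, jujovau

The pattern is front/back vowel harmony: -lep when the last vowel of the stem is a front vowel (*kilini*, *fije*, *woe*); -u when the last vowel of the stem is a back vowel (*bigo*, *hela*).
Since the last vowel of *foji* is /i/ (a front vowel), it takes -lep, giving *fojilep*.
*jujova*: last vowel = /a/, a back vowel → -u → *jujovau*.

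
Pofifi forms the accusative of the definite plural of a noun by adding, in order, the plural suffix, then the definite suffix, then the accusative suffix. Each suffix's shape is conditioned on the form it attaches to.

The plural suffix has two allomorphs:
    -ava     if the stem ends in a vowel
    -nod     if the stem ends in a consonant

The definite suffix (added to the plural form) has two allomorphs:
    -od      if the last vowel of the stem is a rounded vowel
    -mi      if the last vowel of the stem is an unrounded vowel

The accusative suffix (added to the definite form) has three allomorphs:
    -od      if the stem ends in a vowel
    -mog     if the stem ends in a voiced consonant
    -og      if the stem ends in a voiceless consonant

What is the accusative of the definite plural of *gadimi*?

gadimiavamiod

The final sound of *gadimi* is /i/, which is a vowel, so the plural suffix is -ava, giving *gadimiava*.
The last vowel of the plural form *gadimiava* is /a/, which is an unrounded vowel, so the definite suffix is -mi, giving *gadimiavami*.
The definite form *gadimiavami* — final sound /i/ (a vowel) → -od → *gadimiavamiod*.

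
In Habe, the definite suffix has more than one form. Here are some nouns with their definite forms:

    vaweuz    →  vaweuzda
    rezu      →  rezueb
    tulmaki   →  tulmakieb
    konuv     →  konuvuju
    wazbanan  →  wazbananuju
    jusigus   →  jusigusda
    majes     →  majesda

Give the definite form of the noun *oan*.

The suffix is conditioned by the final sound: -da when the stem ends in a sibilant (*vaweuz*, *jusigus*, *majes*); -uju when the stem ends in a non-sibilant consonant (*konuv*, *wazbanan*); -eb when the stem ends in a vowel (*rezu*, *tulmaki*).
Since the final sound of *oan* is /n/ (a non-sibilant consonant), it takes -uju, giving *oanuju*.

oanuju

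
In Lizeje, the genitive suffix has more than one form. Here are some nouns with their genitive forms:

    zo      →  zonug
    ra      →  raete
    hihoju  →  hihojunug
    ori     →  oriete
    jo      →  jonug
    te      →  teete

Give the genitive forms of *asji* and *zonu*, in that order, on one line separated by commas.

asjiete, zonunug

The pattern is rounding harmony: -nug when the last vowel of the stem is a rounded vowel (*zo*, *hihoju*, *jo*); -ete when the last vowel of the stem is an unrounded vowel (*ra*, *ori*, *te*).
The last vowel of *asji* is /i/, which is an unrounded vowel, so the suffix is -ete, giving *asjiete*.
The last vowel of *zonu* is /u/, which is a rounded vowel, so the suffix is -nug, giving *zonunug*.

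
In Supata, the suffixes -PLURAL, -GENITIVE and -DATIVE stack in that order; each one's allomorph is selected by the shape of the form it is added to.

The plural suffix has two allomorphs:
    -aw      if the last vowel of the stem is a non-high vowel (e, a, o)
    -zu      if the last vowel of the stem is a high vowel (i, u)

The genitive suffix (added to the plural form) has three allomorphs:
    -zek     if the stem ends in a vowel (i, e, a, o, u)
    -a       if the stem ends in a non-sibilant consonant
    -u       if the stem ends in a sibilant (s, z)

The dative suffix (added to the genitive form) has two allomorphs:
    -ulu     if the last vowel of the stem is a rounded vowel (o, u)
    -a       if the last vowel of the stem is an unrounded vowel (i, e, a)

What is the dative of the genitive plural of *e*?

*e*: last vowel = /e/, a non-high vowel → -aw → *eaw*.
The final sound of the plural form *eaw* is /w/, which is a non-sibilant consonant, so the genitive suffix is -a, giving *eawa*.
The last vowel of the genitive form *eawa* is /a/, which is an unrounded vowel, so the dative suffix is -a, giving *eawaa*.

eawaa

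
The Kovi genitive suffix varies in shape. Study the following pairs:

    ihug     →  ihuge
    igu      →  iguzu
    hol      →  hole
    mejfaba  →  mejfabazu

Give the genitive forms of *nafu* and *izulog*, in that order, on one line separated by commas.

The alternation tracks the final sound of the stem — -e when the stem ends in a consonant (*ihug*, *hol*); -zu when the stem ends in a vowel (*igu*, *mejfaba*).
The final sound of *nafu* is /u/, which is a vowel, so the suffix is -zu, giving *nafuzu*.
Since the final sound of *izulog* is /g/ (a consonant), it takes -e, giving *izuloge*.

nafuzu, izuloge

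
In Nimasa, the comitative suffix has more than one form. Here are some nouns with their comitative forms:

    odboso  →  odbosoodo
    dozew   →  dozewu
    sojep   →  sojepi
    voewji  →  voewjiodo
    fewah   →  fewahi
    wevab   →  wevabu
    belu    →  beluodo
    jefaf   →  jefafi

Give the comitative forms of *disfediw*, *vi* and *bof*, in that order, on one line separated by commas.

disfediwu, viodo, bofi

The pattern is voicing of the final sound: -i when the stem ends in a voiceless consonant (*sojep*, *fewah*, *jefaf*); -u when the stem ends in a voiced consonant (*dozew*, *wevab*); -odo when the stem ends in a vowel (*odboso*, *voewji*, *belu*).
*disfediw* — final sound /w/ (a voiced consonant) → -u → *disfediwu*.
*vi*: final sound = /i/, a vowel → -odo → *viodo*.
Since the final sound of *bof* is /f/ (a voiceless consonant), it takes -i, giving *bofi*.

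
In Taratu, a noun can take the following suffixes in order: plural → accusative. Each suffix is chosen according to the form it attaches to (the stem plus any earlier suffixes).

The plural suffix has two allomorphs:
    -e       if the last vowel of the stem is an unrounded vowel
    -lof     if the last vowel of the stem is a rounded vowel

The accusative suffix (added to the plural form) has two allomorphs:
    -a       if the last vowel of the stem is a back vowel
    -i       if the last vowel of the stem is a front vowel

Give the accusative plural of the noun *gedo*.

The last vowel of *gedo* is /o/, which is a rounded vowel, so the plural suffix is -lof, giving *gedolof*.
The plural form *gedolof* — last vowel /o/ (a back vowel) → -a → *gedolofa*.

gedolofa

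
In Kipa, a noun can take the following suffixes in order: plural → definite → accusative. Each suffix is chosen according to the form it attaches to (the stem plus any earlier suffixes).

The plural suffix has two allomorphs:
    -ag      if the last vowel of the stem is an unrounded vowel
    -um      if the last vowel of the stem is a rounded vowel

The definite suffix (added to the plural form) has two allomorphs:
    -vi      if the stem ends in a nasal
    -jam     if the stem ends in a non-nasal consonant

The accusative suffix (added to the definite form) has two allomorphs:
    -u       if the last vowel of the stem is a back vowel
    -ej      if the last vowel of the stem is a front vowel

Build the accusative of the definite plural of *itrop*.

itropumviej

*itrop*: last vowel = /o/, a rounded vowel → -um → *itropum*.
Since the final consonant of the plural form *itropum* is /m/ (a nasal), it takes -vi, giving *itropumvi*.
The definite form *itropumvi* — last vowel /i/ (a front vowel) → -ej → *itropumviej*.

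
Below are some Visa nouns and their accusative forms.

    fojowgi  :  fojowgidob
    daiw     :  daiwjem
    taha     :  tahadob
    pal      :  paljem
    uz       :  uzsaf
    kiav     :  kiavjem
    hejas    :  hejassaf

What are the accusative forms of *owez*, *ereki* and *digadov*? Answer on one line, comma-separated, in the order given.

owezsaf, erekidob, digadovjem

The alternation tracks the final sound of the stem — -saf when the stem ends in a sibilant (*uz*, *hejas*); -jem when the stem ends in a non-sibilant consonant (*daiw*, *pal*, *kiav*); -dob when the stem ends in a vowel (*fojowgi*, *taha*).
*owez*: final sound = /z/, a sibilant → -saf → *owezsaf*.
*ereki* — final sound /i/ (a vowel) → -dob → *erekidob*.
The final sound of *digadov* is /v/, which is a non-sibilant consonant, so the suffix is -jem, giving *digadovjem*.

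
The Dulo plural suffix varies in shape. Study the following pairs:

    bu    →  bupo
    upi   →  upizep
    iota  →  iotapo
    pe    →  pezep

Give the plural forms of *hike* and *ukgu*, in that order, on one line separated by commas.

The pattern is front/back vowel harmony: -zep when the last vowel of the stem is a front vowel (*upi*, *pe*); -po when the last vowel of the stem is a back vowel (*bu*, *iota*).
*hike* — last vowel /e/ (a front vowel) → -zep → *hikezep*.
*ukgu*: last vowel = /u/, a back vowel → -po → *ukgupo*.

hikezep, ukgupo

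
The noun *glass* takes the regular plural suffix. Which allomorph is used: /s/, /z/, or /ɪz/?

/ɪz/

The stem *glass* ends in a sibilant (/s, z, ʃ, ʒ, tʃ, dʒ/).
The plural suffix surfaces as /ɪz/ after sibilants, /s/ after other voiceless consonants, and /z/ after other voiced sounds.
So the plural -s on *glass* is pronounced /ɪz/.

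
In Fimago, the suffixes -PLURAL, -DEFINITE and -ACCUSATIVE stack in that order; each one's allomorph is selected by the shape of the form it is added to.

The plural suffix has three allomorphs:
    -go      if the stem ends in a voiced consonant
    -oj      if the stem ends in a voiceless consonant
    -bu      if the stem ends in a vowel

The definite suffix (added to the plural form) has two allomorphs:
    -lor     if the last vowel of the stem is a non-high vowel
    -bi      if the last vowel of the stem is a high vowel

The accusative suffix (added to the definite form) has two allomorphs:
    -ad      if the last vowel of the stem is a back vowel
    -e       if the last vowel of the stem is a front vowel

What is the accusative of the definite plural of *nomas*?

*nomas* — final sound /s/ (a voiceless consonant) → -oj → *nomasoj*.
The last vowel of the plural form *nomasoj* is /o/, which is a non-high vowel, so the definite suffix is -lor, giving *nomasojlor*.
The definite form *nomasojlor*: last vowel = /o/, a back vowel → -ad → *nomasojlorad*.

nomasojlorad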